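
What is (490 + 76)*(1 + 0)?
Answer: 566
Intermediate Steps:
(490 + 76)*(1 + 0) = 566*1 = 566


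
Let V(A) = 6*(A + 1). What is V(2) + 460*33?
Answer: 15198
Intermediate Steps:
V(A) = 6 + 6*A (V(A) = 6*(1 + A) = 6 + 6*A)
V(2) + 460*33 = (6 + 6*2) + 460*33 = (6 + 12) + 15180 = 18 + 15180 = 15198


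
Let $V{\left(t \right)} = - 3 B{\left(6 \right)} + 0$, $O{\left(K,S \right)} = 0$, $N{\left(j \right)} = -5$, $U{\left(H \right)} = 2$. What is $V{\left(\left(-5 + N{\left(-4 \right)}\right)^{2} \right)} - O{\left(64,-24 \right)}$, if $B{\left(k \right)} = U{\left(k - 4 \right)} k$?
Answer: $-36$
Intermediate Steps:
$B{\left(k \right)} = 2 k$
$V{\left(t \right)} = -36$ ($V{\left(t \right)} = - 3 \cdot 2 \cdot 6 + 0 = \left(-3\right) 12 + 0 = -36 + 0 = -36$)
$V{\left(\left(-5 + N{\left(-4 \right)}\right)^{2} \right)} - O{\left(64,-24 \right)} = -36 - 0 = -36 + 0 = -36$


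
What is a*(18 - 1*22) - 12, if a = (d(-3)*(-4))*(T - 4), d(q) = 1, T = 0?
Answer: -76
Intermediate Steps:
a = 16 (a = (1*(-4))*(0 - 4) = -4*(-4) = 16)
a*(18 - 1*22) - 12 = 16*(18 - 1*22) - 12 = 16*(18 - 22) - 12 = 16*(-4) - 12 = -64 - 12 = -76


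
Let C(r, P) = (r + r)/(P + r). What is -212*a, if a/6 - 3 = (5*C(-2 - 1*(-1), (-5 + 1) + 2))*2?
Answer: -12296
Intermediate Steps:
C(r, P) = 2*r/(P + r) (C(r, P) = (2*r)/(P + r) = 2*r/(P + r))
a = 58 (a = 18 + 6*((5*(2*(-2 - 1*(-1))/(((-5 + 1) + 2) + (-2 - 1*(-1)))))*2) = 18 + 6*((5*(2*(-2 + 1)/((-4 + 2) + (-2 + 1))))*2) = 18 + 6*((5*(2*(-1)/(-2 - 1)))*2) = 18 + 6*((5*(2*(-1)/(-3)))*2) = 18 + 6*((5*(2*(-1)*(-⅓)))*2) = 18 + 6*((5*(⅔))*2) = 18 + 6*((10/3)*2) = 18 + 6*(20/3) = 18 + 40 = 58)
-212*a = -212*58 = -12296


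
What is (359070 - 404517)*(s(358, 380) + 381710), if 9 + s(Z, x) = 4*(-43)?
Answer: -17339348463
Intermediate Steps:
s(Z, x) = -181 (s(Z, x) = -9 + 4*(-43) = -9 - 172 = -181)
(359070 - 404517)*(s(358, 380) + 381710) = (359070 - 404517)*(-181 + 381710) = -45447*381529 = -17339348463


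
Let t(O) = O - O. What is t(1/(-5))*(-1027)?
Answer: 0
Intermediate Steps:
t(O) = 0
t(1/(-5))*(-1027) = 0*(-1027) = 0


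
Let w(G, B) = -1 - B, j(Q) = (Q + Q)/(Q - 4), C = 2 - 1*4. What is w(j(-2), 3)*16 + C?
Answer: -66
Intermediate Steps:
C = -2 (C = 2 - 4 = -2)
j(Q) = 2*Q/(-4 + Q) (j(Q) = (2*Q)/(-4 + Q) = 2*Q/(-4 + Q))
w(j(-2), 3)*16 + C = (-1 - 1*3)*16 - 2 = (-1 - 3)*16 - 2 = -4*16 - 2 = -64 - 2 = -66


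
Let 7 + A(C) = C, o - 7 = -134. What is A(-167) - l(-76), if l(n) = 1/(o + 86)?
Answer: -7133/41 ≈ -173.98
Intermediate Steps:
o = -127 (o = 7 - 134 = -127)
A(C) = -7 + C
l(n) = -1/41 (l(n) = 1/(-127 + 86) = 1/(-41) = -1/41)
A(-167) - l(-76) = (-7 - 167) - 1*(-1/41) = -174 + 1/41 = -7133/41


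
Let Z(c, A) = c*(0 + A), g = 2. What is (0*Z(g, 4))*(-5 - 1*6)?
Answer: 0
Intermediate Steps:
Z(c, A) = A*c (Z(c, A) = c*A = A*c)
(0*Z(g, 4))*(-5 - 1*6) = (0*(4*2))*(-5 - 1*6) = (0*8)*(-5 - 6) = 0*(-11) = 0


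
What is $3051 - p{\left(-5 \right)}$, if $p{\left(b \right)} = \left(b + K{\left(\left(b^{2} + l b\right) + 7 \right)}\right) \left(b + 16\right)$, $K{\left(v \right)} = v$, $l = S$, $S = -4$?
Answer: $2534$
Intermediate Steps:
$l = -4$
$p{\left(b \right)} = \left(16 + b\right) \left(7 + b^{2} - 3 b\right)$ ($p{\left(b \right)} = \left(b + \left(\left(b^{2} - 4 b\right) + 7\right)\right) \left(b + 16\right) = \left(b + \left(7 + b^{2} - 4 b\right)\right) \left(16 + b\right) = \left(7 + b^{2} - 3 b\right) \left(16 + b\right) = \left(16 + b\right) \left(7 + b^{2} - 3 b\right)$)
$3051 - p{\left(-5 \right)} = 3051 - \left(112 + \left(-5\right)^{3} - -205 + 13 \left(-5\right)^{2}\right) = 3051 - \left(112 - 125 + 205 + 13 \cdot 25\right) = 3051 - \left(112 - 125 + 205 + 325\right) = 3051 - 517 = 2534$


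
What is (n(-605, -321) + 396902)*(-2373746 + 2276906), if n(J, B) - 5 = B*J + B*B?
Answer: -67221776520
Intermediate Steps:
n(J, B) = 5 + B**2 + B*J (n(J, B) = 5 + (B*J + B*B) = 5 + (B*J + B**2) = 5 + (B**2 + B*J) = 5 + B**2 + B*J)
(n(-605, -321) + 396902)*(-2373746 + 2276906) = ((5 + (-321)**2 - 321*(-605)) + 396902)*(-2373746 + 2276906) = ((5 + 103041 + 194205) + 396902)*(-96840) = (297251 + 396902)*(-96840) = 694153*(-96840) = -67221776520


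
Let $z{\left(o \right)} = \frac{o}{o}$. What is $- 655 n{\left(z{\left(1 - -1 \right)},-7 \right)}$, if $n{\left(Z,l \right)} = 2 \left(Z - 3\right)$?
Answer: $2620$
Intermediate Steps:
$z{\left(o \right)} = 1$
$n{\left(Z,l \right)} = -6 + 2 Z$ ($n{\left(Z,l \right)} = 2 \left(-3 + Z\right) = -6 + 2 Z$)
$- 655 n{\left(z{\left(1 - -1 \right)},-7 \right)} = - 655 \left(-6 + 2 \cdot 1\right) = - 655 \left(-6 + 2\right) = \left(-655\right) \left(-4\right) = 2620$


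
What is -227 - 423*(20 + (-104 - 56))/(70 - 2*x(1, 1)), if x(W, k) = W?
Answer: 10946/17 ≈ 643.88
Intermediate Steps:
-227 - 423*(20 + (-104 - 56))/(70 - 2*x(1, 1)) = -227 - 423*(20 + (-104 - 56))/(70 - 2*1) = -227 - 423*(20 - 160)/(70 - 2) = -227 - (-59220)/68 = -227 - 423*(-35/17) = -227 + 14805/17 = 10946/17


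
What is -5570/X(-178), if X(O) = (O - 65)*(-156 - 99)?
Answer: -1114/12393 ≈ -0.089889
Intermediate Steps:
X(O) = 16575 - 255*O (X(O) = (-65 + O)*(-255) = 16575 - 255*O)
-5570/X(-178) = -5570/(16575 - 255*(-178)) = -5570/(16575 + 45390) = -5570/61965 = -5570*1/61965 = -1114/12393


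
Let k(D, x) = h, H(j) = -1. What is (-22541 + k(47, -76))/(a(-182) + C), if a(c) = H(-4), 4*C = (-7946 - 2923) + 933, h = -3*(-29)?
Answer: 22454/2485 ≈ 9.0358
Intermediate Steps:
h = 87
C = -2484 (C = ((-7946 - 2923) + 933)/4 = (-10869 + 933)/4 = (1/4)*(-9936) = -2484)
a(c) = -1
k(D, x) = 87
(-22541 + k(47, -76))/(a(-182) + C) = (-22541 + 87)/(-1 - 2484) = -22454/(-2485) = -22454*(-1/2485) = 22454/2485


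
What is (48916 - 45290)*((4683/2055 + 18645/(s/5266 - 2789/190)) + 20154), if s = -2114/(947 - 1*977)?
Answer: 258106165731396157/3769251545 ≈ 6.8477e+7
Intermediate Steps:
s = 1057/15 (s = -2114/(947 - 977) = -2114/(-30) = -2114*(-1/30) = 1057/15 ≈ 70.467)
(48916 - 45290)*((4683/2055 + 18645/(s/5266 - 2789/190)) + 20154) = (48916 - 45290)*((4683/2055 + 18645/((1057/15)/5266 - 2789/190)) + 20154) = 3626*((4683*(1/2055) + 18645/((1057/15)*(1/5266) - 2789*1/190)) + 20154) = 3626*((1561/685 + 18645/(1057/78990 - 2789/190)) + 20154) = 3626*((1561/685 + 18645/(-11005114/750405)) + 20154) = 3626*((1561/685 + 18645*(-750405/11005114)) + 20154) = 3626*((1561/685 - 13991301225/11005114) + 20154) = 3626*(-9566862356171/7538503090 + 20154) = 3626*(142364128919689/7538503090) = 258106165731396157/3769251545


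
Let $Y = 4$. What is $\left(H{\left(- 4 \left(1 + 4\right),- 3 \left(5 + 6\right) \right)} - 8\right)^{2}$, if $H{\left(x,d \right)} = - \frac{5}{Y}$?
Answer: $\frac{1369}{16} \approx 85.563$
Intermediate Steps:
$H{\left(x,d \right)} = - \frac{5}{4}$
$\left(H{\left(- 4 \left(1 + 4\right),- 3 \left(5 + 6\right) \right)} - 8\right)^{2} = \left(- \frac{5}{4} - 8\right)^{2} = \left(- \frac{37}{4}\right)^{2} = \frac{1369}{16}$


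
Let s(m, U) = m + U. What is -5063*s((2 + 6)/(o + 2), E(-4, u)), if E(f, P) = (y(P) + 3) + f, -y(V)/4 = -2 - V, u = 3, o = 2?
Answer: -106323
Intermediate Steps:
y(V) = 8 + 4*V (y(V) = -4*(-2 - V) = 8 + 4*V)
E(f, P) = 11 + f + 4*P (E(f, P) = ((8 + 4*P) + 3) + f = (11 + 4*P) + f = 11 + f + 4*P)
s(m, U) = U + m
-5063*s((2 + 6)/(o + 2), E(-4, u)) = -5063*((11 - 4 + 4*3) + (2 + 6)/(2 + 2)) = -5063*((11 - 4 + 12) + 8/4) = -5063*(19 + 8*(¼)) = -5063*(19 + 2) = -5063*21 = -106323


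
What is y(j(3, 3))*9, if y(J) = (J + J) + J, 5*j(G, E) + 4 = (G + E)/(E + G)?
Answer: -81/5 ≈ -16.200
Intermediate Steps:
j(G, E) = -⅗ (j(G, E) = -⅘ + ((G + E)/(E + G))/5 = -⅘ + ((E + G)/(E + G))/5 = -⅘ + (⅕)*1 = -⅘ + ⅕ = -⅗)
y(J) = 3*J (y(J) = 2*J + J = 3*J)
y(j(3, 3))*9 = (3*(-⅗))*9 = -9/5*9 = -81/5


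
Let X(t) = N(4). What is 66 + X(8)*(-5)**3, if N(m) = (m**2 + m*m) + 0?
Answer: -3934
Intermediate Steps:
N(m) = 2*m**2 (N(m) = (m**2 + m**2) + 0 = 2*m**2 + 0 = 2*m**2)
X(t) = 32 (X(t) = 2*4**2 = 2*16 = 32)
66 + X(8)*(-5)**3 = 66 + 32*(-5)**3 = 66 + 32*(-125) = 66 - 4000 = -3934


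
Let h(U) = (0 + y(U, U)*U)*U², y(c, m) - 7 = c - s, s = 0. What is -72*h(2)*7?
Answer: -36288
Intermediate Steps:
y(c, m) = 7 + c (y(c, m) = 7 + (c - 1*0) = 7 + (c + 0) = 7 + c)
h(U) = U³*(7 + U) (h(U) = (0 + (7 + U)*U)*U² = (0 + U*(7 + U))*U² = (U*(7 + U))*U² = U³*(7 + U))
-72*h(2)*7 = -72*2³*(7 + 2)*7 = -576*9*7 = -72*72*7 = -5184*7 = -36288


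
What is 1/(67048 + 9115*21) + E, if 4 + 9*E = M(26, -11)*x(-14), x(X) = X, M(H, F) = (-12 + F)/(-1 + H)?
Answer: 19126337/19384725 ≈ 0.98667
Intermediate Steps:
M(H, F) = (-12 + F)/(-1 + H)
E = 74/75 (E = -4/9 + (((-12 - 11)/(-1 + 26))*(-14))/9 = -4/9 + ((-23/25)*(-14))/9 = -4/9 + (((1/25)*(-23))*(-14))/9 = -4/9 + (-23/25*(-14))/9 = -4/9 + (⅑)*(322/25) = -4/9 + 322/225 = 74/75 ≈ 0.98667)
1/(67048 + 9115*21) + E = 1/(67048 + 9115*21) + 74/75 = 1/(67048 + 191415) + 74/75 = 1/258463 + 74/75 = 19126337/19384725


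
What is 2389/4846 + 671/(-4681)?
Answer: 7931243/22684126 ≈ 0.34964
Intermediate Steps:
2389/4846 + 671/(-4681) = 2389*(1/4846) + 671*(-1/4681) = 2389/4846 - 671/4681 = 7931243/22684126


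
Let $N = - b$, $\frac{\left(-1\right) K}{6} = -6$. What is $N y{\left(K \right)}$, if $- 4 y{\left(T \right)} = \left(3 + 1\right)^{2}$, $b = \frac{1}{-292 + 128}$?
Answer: $- \frac{1}{41} \approx -0.02439$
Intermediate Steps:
$b = - \frac{1}{164}$ ($b = \frac{1}{-164} = - \frac{1}{164} \approx -0.0060976$)
$K = 36$ ($K = \left(-6\right) \left(-6\right) = 36$)
$N = \frac{1}{164}$ ($N = \left(-1\right) \left(- \frac{1}{164}\right) = \frac{1}{164} \approx 0.0060976$)
$y{\left(T \right)} = -4$ ($y{\left(T \right)} = - \frac{\left(3 + 1\right)^{2}}{4} = - \frac{4^{2}}{4} = \left(- \frac{1}{4}\right) 16 = -4$)
$N y{\left(K \right)} = \frac{1}{164} \left(-4\right) = - \frac{1}{41}$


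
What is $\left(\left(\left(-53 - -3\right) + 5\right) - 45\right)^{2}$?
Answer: $8100$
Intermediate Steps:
$\left(\left(\left(-53 - -3\right) + 5\right) - 45\right)^{2} = \left(\left(\left(-53 + \left(-15 + 18\right)\right) + 5\right) - 45\right)^{2} = \left(\left(\left(-53 + 3\right) + 5\right) - 45\right)^{2} = \left(\left(-50 + 5\right) - 45\right)^{2} = \left(-45 - 45\right)^{2} = \left(-90\right)^{2} = 8100$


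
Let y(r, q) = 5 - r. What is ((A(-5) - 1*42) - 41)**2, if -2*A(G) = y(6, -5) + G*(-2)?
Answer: 30625/4 ≈ 7656.3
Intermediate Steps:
A(G) = 1/2 + G (A(G) = -((5 - 1*6) + G*(-2))/2 = -((5 - 6) - 2*G)/2 = -(-1 - 2*G)/2 = 1/2 + G)
((A(-5) - 1*42) - 41)**2 = (((1/2 - 5) - 1*42) - 41)**2 = ((-9/2 - 42) - 41)**2 = (-93/2 - 41)**2 = (-175/2)**2 = 30625/4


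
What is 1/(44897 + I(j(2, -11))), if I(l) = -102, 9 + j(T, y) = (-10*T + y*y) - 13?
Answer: 1/44795 ≈ 2.2324e-5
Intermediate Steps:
j(T, y) = -22 + y**2 - 10*T (j(T, y) = -9 + ((-10*T + y*y) - 13) = -9 + ((-10*T + y**2) - 13) = -9 + ((y**2 - 10*T) - 13) = -9 + (-13 + y**2 - 10*T) = -22 + y**2 - 10*T)
1/(44897 + I(j(2, -11))) = 1/(44897 - 102) = 1/44795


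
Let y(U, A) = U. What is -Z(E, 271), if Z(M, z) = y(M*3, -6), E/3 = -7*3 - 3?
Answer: 216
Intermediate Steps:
E = -72 (E = 3*(-7*3 - 3) = 3*(-21 - 3) = 3*(-24) = -72)
Z(M, z) = 3*M (Z(M, z) = M*3 = 3*M)
-Z(E, 271) = -3*(-72) = -1*(-216) = 216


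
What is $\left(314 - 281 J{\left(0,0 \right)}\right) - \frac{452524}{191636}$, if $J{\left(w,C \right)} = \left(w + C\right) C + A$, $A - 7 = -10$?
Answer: $\frac{55317582}{47909} \approx 1154.6$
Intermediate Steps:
$A = -3$ ($A = 7 - 10 = -3$)
$J{\left(w,C \right)} = -3 + C \left(C + w\right)$ ($J{\left(w,C \right)} = \left(w + C\right) C - 3 = \left(C + w\right) C - 3 = C \left(C + w\right) - 3 = -3 + C \left(C + w\right)$)
$\left(314 - 281 J{\left(0,0 \right)}\right) - \frac{452524}{191636} = \left(314 - 281 \left(-3 + 0^{2} + 0 \cdot 0\right)\right) - \frac{452524}{191636} = \left(314 - 281 \left(-3 + 0 + 0\right)\right) - \frac{113131}{47909} = \left(314 - -843\right) - \frac{113131}{47909} = \left(314 + 843\right) - \frac{113131}{47909} = 1157 - \frac{113131}{47909} = \frac{55317582}{47909}$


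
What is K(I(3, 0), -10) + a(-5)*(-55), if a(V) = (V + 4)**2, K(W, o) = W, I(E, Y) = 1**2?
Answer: -54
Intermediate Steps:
I(E, Y) = 1
a(V) = (4 + V)**2
K(I(3, 0), -10) + a(-5)*(-55) = 1 + (4 - 5)**2*(-55) = 1 + (-1)**2*(-55) = 1 + 1*(-55) = 1 - 55 = -54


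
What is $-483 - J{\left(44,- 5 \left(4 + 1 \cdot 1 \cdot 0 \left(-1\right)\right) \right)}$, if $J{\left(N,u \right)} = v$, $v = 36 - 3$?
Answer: $-516$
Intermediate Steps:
$v = 33$
$J{\left(N,u \right)} = 33$
$-483 - J{\left(44,- 5 \left(4 + 1 \cdot 1 \cdot 0 \left(-1\right)\right) \right)} = -483 - 33 = -516$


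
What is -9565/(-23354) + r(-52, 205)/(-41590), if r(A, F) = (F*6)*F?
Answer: -549090275/97129286 ≈ -5.6532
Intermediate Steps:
r(A, F) = 6*F² (r(A, F) = (6*F)*F = 6*F²)
-9565/(-23354) + r(-52, 205)/(-41590) = -9565/(-23354) + (6*205²)/(-41590) = -9565*(-1/23354) + (6*42025)*(-1/41590) = 9565/23354 + 252150*(-1/41590) = 9565/23354 - 25215/4159 = -549090275/97129286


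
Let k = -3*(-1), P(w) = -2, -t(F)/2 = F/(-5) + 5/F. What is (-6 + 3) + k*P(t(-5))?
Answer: -9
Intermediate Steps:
t(F) = -10/F + 2*F/5 (t(F) = -2*(F/(-5) + 5/F) = -2*(F*(-1/5) + 5/F) = -2*(-F/5 + 5/F) = -2*(5/F - F/5) = -10/F + 2*F/5)
k = 3
(-6 + 3) + k*P(t(-5)) = (-6 + 3) + 3*(-2) = -3 - 6 = -9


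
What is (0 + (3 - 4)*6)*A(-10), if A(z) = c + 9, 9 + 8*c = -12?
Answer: -153/4 ≈ -38.250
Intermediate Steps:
c = -21/8 (c = -9/8 + (⅛)*(-12) = -9/8 - 3/2 = -21/8 ≈ -2.6250)
A(z) = 51/8 (A(z) = -21/8 + 9 = 51/8)
(0 + (3 - 4)*6)*A(-10) = (0 + (3 - 4)*6)*(51/8) = (0 - 1*6)*(51/8) = (0 - 6)*(51/8) = -6*51/8 = -153/4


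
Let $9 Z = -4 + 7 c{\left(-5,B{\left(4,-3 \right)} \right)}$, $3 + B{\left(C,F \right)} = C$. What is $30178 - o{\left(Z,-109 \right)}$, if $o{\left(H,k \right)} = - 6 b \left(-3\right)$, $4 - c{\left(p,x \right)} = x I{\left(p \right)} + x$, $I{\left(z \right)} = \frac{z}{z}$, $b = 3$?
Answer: $30124$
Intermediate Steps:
$B{\left(C,F \right)} = -3 + C$
$I{\left(z \right)} = 1$
$c{\left(p,x \right)} = 4 - 2 x$ ($c{\left(p,x \right)} = 4 - \left(x 1 + x\right) = 4 - \left(x + x\right) = 4 - 2 x$)
$Z = \frac{10}{9}$ ($Z = \frac{-4 + 7 \left(4 - 2 \left(-3 + 4\right)\right)}{9} = \frac{-4 + 7 \left(4 - 2\right)}{9} = \frac{-4 + 7 \cdot 2}{9} = \frac{-4 + 14}{9} = \frac{1}{9} \cdot 10 = \frac{10}{9} \approx 1.1111$)
$o{\left(H,k \right)} = 54$ ($o{\left(H,k \right)} = \left(-6\right) 3 \left(-3\right) = \left(-18\right) \left(-3\right) = 54$)
$30178 - o{\left(Z,-109 \right)} = 30178 - 54 = 30124$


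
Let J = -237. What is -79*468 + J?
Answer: -37209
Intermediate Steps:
-79*468 + J = -79*468 - 237 = -36972 - 237 = -37209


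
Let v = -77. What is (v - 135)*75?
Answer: -15900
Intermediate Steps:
(v - 135)*75 = (-77 - 135)*75 = -212*75 = -15900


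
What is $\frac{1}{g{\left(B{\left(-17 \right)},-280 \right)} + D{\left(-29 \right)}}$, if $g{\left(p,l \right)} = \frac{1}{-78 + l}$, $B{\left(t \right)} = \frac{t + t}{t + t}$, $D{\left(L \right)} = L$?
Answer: $- \frac{358}{10383} \approx -0.034479$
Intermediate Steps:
$B{\left(t \right)} = 1$ ($B{\left(t \right)} = \frac{2 t}{2 t} = 2 t \frac{1}{2 t} = 1$)
$\frac{1}{g{\left(B{\left(-17 \right)},-280 \right)} + D{\left(-29 \right)}} = \frac{1}{\frac{1}{-78 - 280} - 29} = \frac{1}{\frac{1}{-358} - 29} = \frac{1}{- \frac{1}{358} - 29} = \frac{1}{- \frac{10383}{358}} = - \frac{358}{10383}$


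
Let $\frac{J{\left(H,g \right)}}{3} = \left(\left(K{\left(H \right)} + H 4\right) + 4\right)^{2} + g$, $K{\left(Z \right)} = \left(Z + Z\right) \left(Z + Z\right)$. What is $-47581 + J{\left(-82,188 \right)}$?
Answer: $2118166535$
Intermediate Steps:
$K{\left(Z \right)} = 4 Z^{2}$ ($K{\left(Z \right)} = 2 Z 2 Z = 4 Z^{2}$)
$J{\left(H,g \right)} = 3 g + 3 \left(4 + 4 H + 4 H^{2}\right)^{2}$ ($J{\left(H,g \right)} = 3 \left(\left(\left(4 H^{2} + H 4\right) + 4\right)^{2} + g\right) = 3 \left(\left(\left(4 H^{2} + 4 H\right) + 4\right)^{2} + g\right) = 3 \left(\left(\left(4 H + 4 H^{2}\right) + 4\right)^{2} + g\right) = 3 \left(\left(4 + 4 H + 4 H^{2}\right)^{2} + g\right) = 3 \left(g + \left(4 + 4 H + 4 H^{2}\right)^{2}\right) = 3 g + 3 \left(4 + 4 H + 4 H^{2}\right)^{2}$)
$-47581 + J{\left(-82,188 \right)} = -47581 + \left(3 \cdot 188 + 48 \left(1 - 82 + \left(-82\right)^{2}\right)^{2}\right) = -47581 + \left(564 + 48 \left(1 - 82 + 6724\right)^{2}\right) = -47581 + \left(564 + 48 \cdot 6643^{2}\right) = -47581 + \left(564 + 48 \cdot 44129449\right) = -47581 + \left(564 + 2118213552\right) = -47581 + 2118214116 = 2118166535$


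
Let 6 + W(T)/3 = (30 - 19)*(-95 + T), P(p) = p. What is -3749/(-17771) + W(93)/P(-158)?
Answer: 1042553/1403909 ≈ 0.74261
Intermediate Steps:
W(T) = -3153 + 33*T (W(T) = -18 + 3*((30 - 19)*(-95 + T)) = -18 + 3*(11*(-95 + T)) = -18 + 3*(-1045 + 11*T) = -18 + (-3135 + 33*T) = -3153 + 33*T)
-3749/(-17771) + W(93)/P(-158) = -3749/(-17771) + (-3153 + 33*93)/(-158) = -3749*(-1/17771) + (-3153 + 3069)*(-1/158) = 3749/17771 - 84*(-1/158) = 3749/17771 + 42/79 = 1042553/1403909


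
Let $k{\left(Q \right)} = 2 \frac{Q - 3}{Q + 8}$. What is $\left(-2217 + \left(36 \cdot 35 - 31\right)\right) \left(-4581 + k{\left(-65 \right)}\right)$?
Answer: $\frac{13571012}{3} \approx 4.5237 \cdot 10^{6}$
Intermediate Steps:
$k{\left(Q \right)} = \frac{2 \left(-3 + Q\right)}{8 + Q}$ ($k{\left(Q \right)} = 2 \frac{-3 + Q}{8 + Q} = \frac{2 \left(-3 + Q\right)}{8 + Q}$)
$\left(-2217 + \left(36 \cdot 35 - 31\right)\right) \left(-4581 + k{\left(-65 \right)}\right) = \left(-2217 + \left(36 \cdot 35 - 31\right)\right) \left(-4581 + \frac{2 \left(-3 - 65\right)}{8 - 65}\right) = \left(-2217 + \left(1260 - 31\right)\right) \left(-4581 + 2 \frac{1}{-57} \left(-68\right)\right) = \left(-2217 + 1229\right) \left(-4581 + 2 \left(- \frac{1}{57}\right) \left(-68\right)\right) = - 988 \left(-4581 + \frac{136}{57}\right) = \left(-988\right) \left(- \frac{260981}{57}\right) = \frac{13571012}{3}$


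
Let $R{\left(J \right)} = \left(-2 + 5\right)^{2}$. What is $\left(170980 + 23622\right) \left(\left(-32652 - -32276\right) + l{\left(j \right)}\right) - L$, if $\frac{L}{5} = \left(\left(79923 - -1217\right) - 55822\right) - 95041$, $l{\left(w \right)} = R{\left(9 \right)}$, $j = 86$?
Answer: $-71070319$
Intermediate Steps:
$R{\left(J \right)} = 9$ ($R{\left(J \right)} = 3^{2} = 9$)
$l{\left(w \right)} = 9$
$L = -348615$ ($L = 5 \left(\left(\left(79923 - -1217\right) - 55822\right) - 95041\right) = 5 \left(\left(\left(79923 + 1217\right) - 55822\right) - 95041\right) = 5 \left(\left(81140 - 55822\right) - 95041\right) = 5 \left(25318 - 95041\right) = 5 \left(-69723\right) = -348615$)
$\left(170980 + 23622\right) \left(\left(-32652 - -32276\right) + l{\left(j \right)}\right) - L = \left(170980 + 23622\right) \left(\left(-32652 - -32276\right) + 9\right) - -348615 = 194602 \left(\left(-32652 + 32276\right) + 9\right) + 348615 = 194602 \left(-376 + 9\right) + 348615 = 194602 \left(-367\right) + 348615 = -71418934 + 348615 = -71070319$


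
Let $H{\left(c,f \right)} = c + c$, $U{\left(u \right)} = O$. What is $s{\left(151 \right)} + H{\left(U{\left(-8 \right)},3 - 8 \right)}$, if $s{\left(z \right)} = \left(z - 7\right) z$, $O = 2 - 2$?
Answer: $21744$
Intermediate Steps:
$O = 0$ ($O = 2 - 2 = 0$)
$U{\left(u \right)} = 0$
$H{\left(c,f \right)} = 2 c$
$s{\left(z \right)} = z \left(-7 + z\right)$ ($s{\left(z \right)} = \left(-7 + z\right) z = z \left(-7 + z\right)$)
$s{\left(151 \right)} + H{\left(U{\left(-8 \right)},3 - 8 \right)} = 151 \left(-7 + 151\right) + 2 \cdot 0 = 151 \cdot 144 + 0 = 21744 + 0 = 21744$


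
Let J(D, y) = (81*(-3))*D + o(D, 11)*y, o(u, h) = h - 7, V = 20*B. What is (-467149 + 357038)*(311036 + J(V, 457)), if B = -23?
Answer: -46757975484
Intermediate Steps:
V = -460 (V = 20*(-23) = -460)
o(u, h) = -7 + h
J(D, y) = -243*D + 4*y (J(D, y) = (81*(-3))*D + (-7 + 11)*y = -243*D + 4*y)
(-467149 + 357038)*(311036 + J(V, 457)) = (-467149 + 357038)*(311036 + (-243*(-460) + 4*457)) = -110111*(311036 + (111780 + 1828)) = -110111*(311036 + 113608) = -110111*424644 = -46757975484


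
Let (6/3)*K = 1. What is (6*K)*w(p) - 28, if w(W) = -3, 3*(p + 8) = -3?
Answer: -37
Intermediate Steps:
K = ½ (K = (½)*1 = ½ ≈ 0.50000)
p = -9 (p = -8 + (⅓)*(-3) = -8 - 1 = -9)
(6*K)*w(p) - 28 = (6*(½))*(-3) - 28 = 3*(-3) - 28 = -9 - 28 = -37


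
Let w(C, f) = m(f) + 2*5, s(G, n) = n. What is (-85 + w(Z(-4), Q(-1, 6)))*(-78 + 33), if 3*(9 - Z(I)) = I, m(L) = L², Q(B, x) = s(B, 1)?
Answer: 3330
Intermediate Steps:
Q(B, x) = 1
Z(I) = 9 - I/3
w(C, f) = 10 + f² (w(C, f) = f² + 2*5 = f² + 10 = 10 + f²)
(-85 + w(Z(-4), Q(-1, 6)))*(-78 + 33) = (-85 + (10 + 1²))*(-78 + 33) = (-85 + (10 + 1))*(-45) = (-85 + 11)*(-45) = -74*(-45) = 3330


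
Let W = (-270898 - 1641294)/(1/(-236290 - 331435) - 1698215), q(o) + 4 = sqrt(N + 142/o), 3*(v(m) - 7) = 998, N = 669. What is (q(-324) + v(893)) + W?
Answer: 243531185565433/723089333157 + sqrt(216614)/18 ≈ 362.65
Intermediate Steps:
v(m) = 1019/3 (v(m) = 7 + (1/3)*998 = 7 + 998/3 = 1019/3)
q(o) = -4 + sqrt(669 + 142/o)
W = 271399800800/241029777719 (W = -1912192/(1/(-567725) - 1698215) = -1912192/(-1/567725 - 1698215) = -1912192/(-964119110876/567725) = -1912192*(-567725/964119110876) = 271399800800/241029777719 ≈ 1.1260)
(q(-324) + v(893)) + W = ((-4 + sqrt(669 + 142/(-324))) + 1019/3) + 271399800800/241029777719 = ((-4 + sqrt(669 + 142*(-1/324))) + 1019/3) + 271399800800/241029777719 = ((-4 + sqrt(669 - 71/162)) + 1019/3) + 271399800800/241029777719 = ((-4 + sqrt(108307/162)) + 1019/3) + 271399800800/241029777719 = ((-4 + sqrt(216614)/18) + 1019/3) + 271399800800/241029777719 = (1007/3 + sqrt(216614)/18) + 271399800800/241029777719 = 243531185565433/723089333157 + sqrt(216614)/18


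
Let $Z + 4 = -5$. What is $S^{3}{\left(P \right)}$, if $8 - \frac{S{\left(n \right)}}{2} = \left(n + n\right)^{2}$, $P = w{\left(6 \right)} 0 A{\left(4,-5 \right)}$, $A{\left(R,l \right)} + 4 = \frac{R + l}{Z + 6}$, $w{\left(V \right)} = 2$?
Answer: $4096$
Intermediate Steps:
$Z = -9$ ($Z = -4 - 5 = -9$)
$A{\left(R,l \right)} = -4 - \frac{R}{3} - \frac{l}{3}$ ($A{\left(R,l \right)} = -4 + \frac{R + l}{-9 + 6} = -4 + \frac{R + l}{-3} = -4 + \left(R + l\right) \left(- \frac{1}{3}\right) = -4 - \left(\frac{R}{3} + \frac{l}{3}\right) = -4 - \frac{R}{3} - \frac{l}{3}$)
$P = 0$ ($P = 2 \cdot 0 \left(-4 - \frac{4}{3} - - \frac{5}{3}\right) = 0 \left(-4 - \frac{4}{3} + \frac{5}{3}\right) = 0 \left(- \frac{11}{3}\right) = 0$)
$S{\left(n \right)} = 16 - 8 n^{2}$ ($S{\left(n \right)} = 16 - 2 \left(n + n\right)^{2} = 16 - 2 \left(2 n\right)^{2} = 16 - 2 \cdot 4 n^{2} = 16 - 8 n^{2}$)
$S^{3}{\left(P \right)} = \left(16 - 8 \cdot 0^{2}\right)^{3} = \left(16 - 0\right)^{3} = \left(16 + 0\right)^{3} = 16^{3} = 4096$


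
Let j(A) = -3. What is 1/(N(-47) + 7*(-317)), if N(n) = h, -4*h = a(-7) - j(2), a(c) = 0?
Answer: -4/8879 ≈ -0.00045050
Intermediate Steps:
h = -¾ (h = -(0 - 1*(-3))/4 = -(0 + 3)/4 = -¼*3 = -¾ ≈ -0.75000)
N(n) = -¾
1/(N(-47) + 7*(-317)) = 1/(-¾ + 7*(-317)) = 1/(-¾ - 2219) = 1/(-8879/4) = -4/8879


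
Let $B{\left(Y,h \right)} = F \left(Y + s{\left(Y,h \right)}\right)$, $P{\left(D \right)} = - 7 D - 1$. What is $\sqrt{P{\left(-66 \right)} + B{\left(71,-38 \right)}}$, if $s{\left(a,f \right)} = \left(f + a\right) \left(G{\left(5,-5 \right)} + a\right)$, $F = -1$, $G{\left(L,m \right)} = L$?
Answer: $i \sqrt{2118} \approx 46.022 i$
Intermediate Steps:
$P{\left(D \right)} = -1 - 7 D$
$s{\left(a,f \right)} = \left(5 + a\right) \left(a + f\right)$ ($s{\left(a,f \right)} = \left(f + a\right) \left(5 + a\right) = \left(a + f\right) \left(5 + a\right) = \left(5 + a\right) \left(a + f\right)$)
$B{\left(Y,h \right)} = - Y^{2} - 6 Y - 5 h - Y h$ ($B{\left(Y,h \right)} = - (Y + \left(Y^{2} + 5 Y + 5 h + Y h\right)) = - (Y^{2} + 5 h + 6 Y + Y h) = - Y^{2} - 6 Y - 5 h - Y h$)
$\sqrt{P{\left(-66 \right)} + B{\left(71,-38 \right)}} = \sqrt{\left(-1 - -462\right) - \left(5277 - 2698\right)} = \sqrt{\left(-1 + 462\right) + \left(\left(-1\right) 5041 - 426 + 190 + 2698\right)} = \sqrt{461 + \left(-5041 - 426 + 190 + 2698\right)} = \sqrt{461 - 2579} = \sqrt{-2118} = i \sqrt{2118}$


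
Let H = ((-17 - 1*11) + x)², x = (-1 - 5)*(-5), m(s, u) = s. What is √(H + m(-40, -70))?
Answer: 6*I ≈ 6.0*I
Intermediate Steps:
x = 30 (x = -6*(-5) = 30)
H = 4 (H = ((-17 - 1*11) + 30)² = ((-17 - 11) + 30)² = (-28 + 30)² = 2² = 4)
√(H + m(-40, -70)) = √(4 - 40) = √(-36) = 6*I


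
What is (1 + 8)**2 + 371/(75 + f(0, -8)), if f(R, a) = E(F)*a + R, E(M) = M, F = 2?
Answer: 5150/59 ≈ 87.288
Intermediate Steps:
f(R, a) = R + 2*a (f(R, a) = 2*a + R = R + 2*a)
(1 + 8)**2 + 371/(75 + f(0, -8)) = (1 + 8)**2 + 371/(75 + (0 + 2*(-8))) = 9**2 + 371/(75 + (0 - 16)) = 81 + 371/(75 - 16) = 81 + 371/59 = 5150/59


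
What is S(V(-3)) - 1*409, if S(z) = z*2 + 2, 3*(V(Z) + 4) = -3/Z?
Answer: -1243/3 ≈ -414.33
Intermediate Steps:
V(Z) = -4 - 1/Z (V(Z) = -4 + (-3/Z)/3 = -4 - 1/Z)
S(z) = 2 + 2*z (S(z) = 2*z + 2 = 2 + 2*z)
S(V(-3)) - 1*409 = (2 + 2*(-4 - 1/(-3))) - 1*409 = (2 + 2*(-4 - 1*(-⅓))) - 409 = (2 + 2*(-4 + ⅓)) - 409 = (2 + 2*(-11/3)) - 409 = (2 - 22/3) - 409 = -16/3 - 409 = -1243/3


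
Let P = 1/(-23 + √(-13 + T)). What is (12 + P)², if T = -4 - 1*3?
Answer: 5*(2640*√5 + 14549*I)/(92*√5 + 509*I) ≈ 143.0 - 0.19482*I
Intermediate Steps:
T = -7 (T = -4 - 3 = -7)
P = 1/(-23 + 2*I*√5) (P = 1/(-23 + √(-13 - 7)) = 1/(-23 + √(-20)) = 1/(-23 + 2*I*√5) ≈ -0.041894 - 0.008146*I)
(12 + P)² = (12 + (-23/549 - 2*I*√5/549))² = (6565/549 - 2*I*√5/549)²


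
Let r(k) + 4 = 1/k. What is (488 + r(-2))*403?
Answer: 389701/2 ≈ 1.9485e+5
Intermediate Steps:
r(k) = -4 + 1/k
(488 + r(-2))*403 = (488 + (-4 + 1/(-2)))*403 = (488 + (-4 - 1/2))*403 = (488 - 9/2)*403 = (967/2)*403 = 389701/2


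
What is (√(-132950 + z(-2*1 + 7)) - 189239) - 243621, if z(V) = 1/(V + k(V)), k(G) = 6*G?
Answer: -432860 + I*√162863715/35 ≈ -4.3286e+5 + 364.62*I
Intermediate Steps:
z(V) = 1/(7*V) (z(V) = 1/(V + 6*V) = 1/(7*V))
(√(-132950 + z(-2*1 + 7)) - 189239) - 243621 = (√(-132950 + 1/(7*(-2*1 + 7))) - 189239) - 243621 = (√(-132950 + 1/(7*(-2 + 7))) - 189239) - 243621 = (√(-132950 + (⅐)/5) - 189239) - 243621 = (√(-132950 + (⅐)*(⅕)) - 189239) - 243621 = (√(-132950 + 1/35) - 189239) - 243621 = (√(-4653249/35) - 189239) - 243621 = (I*√162863715/35 - 189239) - 243621 = (-189239 + I*√162863715/35) - 243621 = -432860 + I*√162863715/35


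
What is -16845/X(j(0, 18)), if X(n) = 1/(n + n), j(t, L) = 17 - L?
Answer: 33690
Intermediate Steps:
X(n) = 1/(2*n)
-16845/X(j(0, 18)) = -16845/(1/(2*(17 - 1*18))) = -16845/(1/(2*(17 - 18))) = -16845/((½)/(-1)) = -16845/((½)*(-1)) = -16845/(-½) = -16845*(-2) = 33690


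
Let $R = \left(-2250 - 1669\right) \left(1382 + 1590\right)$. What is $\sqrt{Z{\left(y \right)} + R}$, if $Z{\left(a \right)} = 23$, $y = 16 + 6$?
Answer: $i \sqrt{11647245} \approx 3412.8 i$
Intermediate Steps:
$R = -11647268$ ($R = \left(-3919\right) 2972 = -11647268$)
$y = 22$
$\sqrt{Z{\left(y \right)} + R} = \sqrt{23 - 11647268} = \sqrt{-11647245} = i \sqrt{11647245}$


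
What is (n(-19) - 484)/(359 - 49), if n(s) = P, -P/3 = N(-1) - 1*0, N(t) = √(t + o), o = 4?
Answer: -242/155 - 3*√3/310 ≈ -1.5781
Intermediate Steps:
N(t) = √(4 + t) (N(t) = √(t + 4) = √(4 + t))
P = -3*√3 (P = -3*(√(4 - 1) - 1*0) = -3*(√3 + 0) = -3*√3 ≈ -5.1962)
n(s) = -3*√3
(n(-19) - 484)/(359 - 49) = (-3*√3 - 484)/(359 - 49) = (-484 - 3*√3)/310 = (-484 - 3*√3)*(1/310) = -242/155 - 3*√3/310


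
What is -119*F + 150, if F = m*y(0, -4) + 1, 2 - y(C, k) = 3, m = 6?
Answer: 745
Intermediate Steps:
y(C, k) = -1 (y(C, k) = 2 - 1*3 = 2 - 3 = -1)
F = -5 (F = 6*(-1) + 1 = -6 + 1 = -5)
-119*F + 150 = -119*(-5) + 150 = 595 + 150 = 745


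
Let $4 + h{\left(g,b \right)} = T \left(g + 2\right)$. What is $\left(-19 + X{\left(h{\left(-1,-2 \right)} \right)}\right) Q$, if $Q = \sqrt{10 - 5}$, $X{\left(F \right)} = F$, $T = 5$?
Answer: $- 18 \sqrt{5} \approx -40.249$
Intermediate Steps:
$h{\left(g,b \right)} = 6 + 5 g$ ($h{\left(g,b \right)} = -4 + 5 \left(g + 2\right) = -4 + 5 \left(2 + g\right) = -4 + \left(10 + 5 g\right) = 6 + 5 g$)
$Q = \sqrt{5} \approx 2.2361$
$\left(-19 + X{\left(h{\left(-1,-2 \right)} \right)}\right) Q = \left(-19 + \left(6 + 5 \left(-1\right)\right)\right) \sqrt{5} = \left(-19 + \left(6 - 5\right)\right) \sqrt{5} = \left(-19 + 1\right) \sqrt{5} = - 18 \sqrt{5}$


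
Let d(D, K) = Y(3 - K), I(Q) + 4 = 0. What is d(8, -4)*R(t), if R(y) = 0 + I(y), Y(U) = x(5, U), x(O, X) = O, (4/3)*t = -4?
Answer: -20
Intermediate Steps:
t = -3 (t = (¾)*(-4) = -3)
I(Q) = -4 (I(Q) = -4 + 0 = -4)
Y(U) = 5
d(D, K) = 5
R(y) = -4 (R(y) = 0 - 4 = -4)
d(8, -4)*R(t) = 5*(-4) = -20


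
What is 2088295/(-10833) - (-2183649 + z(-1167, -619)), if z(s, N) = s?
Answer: 23666023433/10833 ≈ 2.1846e+6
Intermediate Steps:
2088295/(-10833) - (-2183649 + z(-1167, -619)) = 2088295/(-10833) - (-2183649 - 1167) = 2088295*(-1/10833) - 1*(-2184816) = -2088295/10833 + 2184816 = 23666023433/10833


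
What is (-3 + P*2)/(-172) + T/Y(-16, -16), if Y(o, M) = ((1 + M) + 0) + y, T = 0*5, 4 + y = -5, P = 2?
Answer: -1/172 ≈ -0.0058140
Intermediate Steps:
y = -9 (y = -4 - 5 = -9)
T = 0
Y(o, M) = -8 + M (Y(o, M) = ((1 + M) + 0) - 9 = (1 + M) - 9 = -8 + M)
(-3 + P*2)/(-172) + T/Y(-16, -16) = (-3 + 2*2)/(-172) + 0/(-8 - 16) = (-3 + 4)*(-1/172) + 0/(-24) = 1*(-1/172) + 0*(-1/24) = -1/172 + 0 = -1/172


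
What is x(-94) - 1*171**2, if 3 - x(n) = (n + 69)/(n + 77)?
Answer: -497071/17 ≈ -29239.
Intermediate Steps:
x(n) = 3 - (69 + n)/(77 + n) (x(n) = 3 - (n + 69)/(n + 77) = 3 - (69 + n)/(77 + n))
x(-94) - 1*171**2 = 2*(81 - 94)/(77 - 94) - 1*171**2 = 2*(-13)/(-17) - 1*29241 = 2*(-1/17)*(-13) - 29241 = 26/17 - 29241 = -497071/17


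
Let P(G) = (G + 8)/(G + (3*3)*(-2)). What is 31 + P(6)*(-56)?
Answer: 289/3 ≈ 96.333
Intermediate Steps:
P(G) = (8 + G)/(-18 + G) (P(G) = (8 + G)/(G + 9*(-2)) = (8 + G)/(G - 18) = (8 + G)/(-18 + G))
31 + P(6)*(-56) = 31 + ((8 + 6)/(-18 + 6))*(-56) = 31 + (14/(-12))*(-56) = 31 - 1/12*14*(-56) = 31 - 7/6*(-56) = 31 + 196/3 = 289/3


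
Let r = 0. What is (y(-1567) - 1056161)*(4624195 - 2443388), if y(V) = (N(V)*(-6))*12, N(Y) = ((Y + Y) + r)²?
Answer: -1544528191993351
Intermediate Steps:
N(Y) = 4*Y² (N(Y) = ((Y + Y) + 0)² = (2*Y + 0)² = (2*Y)² = 4*Y²)
y(V) = -288*V² (y(V) = ((4*V²)*(-6))*12 = -24*V²*12 = -288*V²)
(y(-1567) - 1056161)*(4624195 - 2443388) = (-288*(-1567)² - 1056161)*(4624195 - 2443388) = (-288*2455489 - 1056161)*2180807 = (-707180832 - 1056161)*2180807 = -708236993*2180807 = -1544528191993351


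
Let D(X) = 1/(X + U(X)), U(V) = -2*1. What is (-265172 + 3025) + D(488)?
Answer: -127403441/486 ≈ -2.6215e+5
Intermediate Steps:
U(V) = -2
D(X) = 1/(-2 + X) (D(X) = 1/(X - 2) = 1/(-2 + X))
(-265172 + 3025) + D(488) = (-265172 + 3025) + 1/(-2 + 488) = -262147 + 1/486 = -127403441/486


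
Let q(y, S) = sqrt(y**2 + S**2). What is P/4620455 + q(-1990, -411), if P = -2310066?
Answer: -2310066/4620455 + sqrt(4129021) ≈ 2031.5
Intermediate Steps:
q(y, S) = sqrt(S**2 + y**2)
P/4620455 + q(-1990, -411) = -2310066/4620455 + sqrt((-411)**2 + (-1990)**2) = -2310066*1/4620455 + sqrt(168921 + 3960100) = -2310066/4620455 + sqrt(4129021)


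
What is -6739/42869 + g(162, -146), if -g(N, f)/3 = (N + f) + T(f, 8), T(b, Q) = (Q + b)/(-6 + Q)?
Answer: 6809432/42869 ≈ 158.84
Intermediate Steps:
T(b, Q) = (Q + b)/(-6 + Q)
g(N, f) = -12 - 3*N - 9*f/2 (g(N, f) = -3*((N + f) + (8 + f)/(-6 + 8)) = -3*((N + f) + (8 + f)/2) = -3*((N + f) + (4 + f/2)) = -3*(4 + N + 3*f/2) = -12 - 3*N - 9*f/2)
-6739/42869 + g(162, -146) = -6739/42869 + (-12 - 3*162 - 9/2*(-146)) = -6739*1/42869 + (-12 - 486 + 657) = -6739/42869 + 159 = 6809432/42869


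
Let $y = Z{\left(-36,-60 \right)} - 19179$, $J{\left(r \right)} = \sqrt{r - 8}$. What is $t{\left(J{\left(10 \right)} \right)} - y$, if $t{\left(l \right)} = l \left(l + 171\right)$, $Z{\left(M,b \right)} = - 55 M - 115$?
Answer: $17316 + 171 \sqrt{2} \approx 17558.0$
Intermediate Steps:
$J{\left(r \right)} = \sqrt{-8 + r}$
$Z{\left(M,b \right)} = -115 - 55 M$
$y = -17314$ ($y = \left(-115 - -1980\right) - 19179 = \left(-115 + 1980\right) - 19179 = 1865 - 19179 = -17314$)
$t{\left(l \right)} = l \left(171 + l\right)$
$t{\left(J{\left(10 \right)} \right)} - y = \sqrt{-8 + 10} \left(171 + \sqrt{-8 + 10}\right) - -17314 = \sqrt{2} \left(171 + \sqrt{2}\right) + 17314 = 17314 + \sqrt{2} \left(171 + \sqrt{2}\right)$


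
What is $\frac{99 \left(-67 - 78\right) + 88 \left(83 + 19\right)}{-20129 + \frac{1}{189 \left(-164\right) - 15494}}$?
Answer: $\frac{250069710}{935797211} \approx 0.26723$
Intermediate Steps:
$\frac{99 \left(-67 - 78\right) + 88 \left(83 + 19\right)}{-20129 + \frac{1}{189 \left(-164\right) - 15494}} = \frac{99 \left(-145\right) + 88 \cdot 102}{-20129 + \frac{1}{-30996 - 15494}} = \frac{-14355 + 8976}{-20129 + \frac{1}{-46490}} = - \frac{5379}{-20129 - \frac{1}{46490}} = - \frac{5379}{- \frac{935797211}{46490}} = \left(-5379\right) \left(- \frac{46490}{935797211}\right) = \frac{250069710}{935797211}$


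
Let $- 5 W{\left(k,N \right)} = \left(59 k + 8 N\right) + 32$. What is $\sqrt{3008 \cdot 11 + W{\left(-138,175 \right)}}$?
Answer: $\sqrt{34430} \approx 185.55$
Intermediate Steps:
$W{\left(k,N \right)} = - \frac{32}{5} - \frac{59 k}{5} - \frac{8 N}{5}$ ($W{\left(k,N \right)} = - \frac{\left(59 k + 8 N\right) + 32}{5} = - \frac{\left(8 N + 59 k\right) + 32}{5} = - \frac{32 + 8 N + 59 k}{5} = - \frac{32}{5} - \frac{59 k}{5} - \frac{8 N}{5}$)
$\sqrt{3008 \cdot 11 + W{\left(-138,175 \right)}} = \sqrt{3008 \cdot 11 - -1342} = \sqrt{33088 - -1342} = \sqrt{33088 + 1342} = \sqrt{34430}$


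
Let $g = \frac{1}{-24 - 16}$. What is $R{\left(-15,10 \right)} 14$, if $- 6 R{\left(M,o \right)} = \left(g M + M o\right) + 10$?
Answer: $\frac{7819}{24} \approx 325.79$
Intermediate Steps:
$g = - \frac{1}{40}$ ($g = \frac{1}{-40} = - \frac{1}{40} \approx -0.025$)
$R{\left(M,o \right)} = - \frac{5}{3} + \frac{M}{240} - \frac{M o}{6}$ ($R{\left(M,o \right)} = - \frac{\left(- \frac{M}{40} + M o\right) + 10}{6} = - \frac{10 - \frac{M}{40} + M o}{6} = - \frac{5}{3} + \frac{M}{240} - \frac{M o}{6}$)
$R{\left(-15,10 \right)} 14 = \left(- \frac{5}{3} + \frac{1}{240} \left(-15\right) - \left(- \frac{5}{2}\right) 10\right) 14 = \left(- \frac{5}{3} - \frac{1}{16} + 25\right) 14 = \frac{1117}{48} \cdot 14 = \frac{7819}{24}$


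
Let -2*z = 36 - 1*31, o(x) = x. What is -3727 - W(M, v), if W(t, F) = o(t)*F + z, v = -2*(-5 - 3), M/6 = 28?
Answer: -12825/2 ≈ -6412.5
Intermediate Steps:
M = 168 (M = 6*28 = 168)
v = 16 (v = -2*(-8) = 16)
z = -5/2 (z = -(36 - 1*31)/2 = -(36 - 31)/2 = -½*5 = -5/2 ≈ -2.5000)
W(t, F) = -5/2 + F*t (W(t, F) = t*F - 5/2 = F*t - 5/2 = -5/2 + F*t)
-3727 - W(M, v) = -3727 - (-5/2 + 16*168) = -3727 - (-5/2 + 2688) = -3727 - 1*5371/2 = -3727 - 5371/2 = -12825/2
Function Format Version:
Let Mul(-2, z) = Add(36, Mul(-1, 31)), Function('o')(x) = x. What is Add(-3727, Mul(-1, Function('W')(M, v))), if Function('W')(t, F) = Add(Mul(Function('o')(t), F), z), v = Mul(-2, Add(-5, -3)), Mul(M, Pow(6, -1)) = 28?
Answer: Rational(-12825, 2) ≈ -6412.5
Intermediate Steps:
M = 168 (M = Mul(6, 28) = 168)
v = 16 (v = Mul(-2, -8) = 16)
z = Rational(-5, 2) (z = Mul(Rational(-1, 2), Add(36, Mul(-1, 31))) = Mul(Rational(-1, 2), Add(36, -31)) = Mul(Rational(-1, 2), 5) = Rational(-5, 2) ≈ -2.5000)
Function('W')(t, F) = Add(Rational(-5, 2), Mul(F, t)) (Function('W')(t, F) = Add(Mul(t, F), Rational(-5, 2)) = Add(Mul(F, t), Rational(-5, 2)) = Add(Rational(-5, 2), Mul(F, t)))
Add(-3727, Mul(-1, Function('W')(M, v))) = Add(-3727, Mul(-1, Add(Rational(-5, 2), Mul(16, 168)))) = Add(-3727, Mul(-1, Add(Rational(-5, 2), 2688))) = Add(-3727, Mul(-1, Rational(5371, 2))) = Add(-3727, Rational(-5371, 2)) = Rational(-12825, 2)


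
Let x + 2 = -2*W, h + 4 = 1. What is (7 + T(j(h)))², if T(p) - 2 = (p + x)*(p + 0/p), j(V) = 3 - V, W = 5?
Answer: 729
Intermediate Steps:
h = -3 (h = -4 + 1 = -3)
x = -12 (x = -2 - 2*5 = -2 - 10 = -12)
T(p) = 2 + p*(-12 + p) (T(p) = 2 + (p - 12)*(p + 0/p) = 2 + (-12 + p)*(p + 0) = 2 + (-12 + p)*p = 2 + p*(-12 + p))
(7 + T(j(h)))² = (7 + (2 + (3 - 1*(-3))² - 12*(3 - 1*(-3))))² = (7 + (2 + (3 + 3)² - 12*(3 + 3)))² = (7 + (2 + 6² - 12*6))² = (7 + (2 + 36 - 72))² = (7 - 34)² = (-27)² = 729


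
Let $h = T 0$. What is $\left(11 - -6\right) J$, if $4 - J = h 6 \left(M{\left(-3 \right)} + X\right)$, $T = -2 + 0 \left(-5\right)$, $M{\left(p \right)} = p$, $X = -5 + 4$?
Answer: $68$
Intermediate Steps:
$X = -1$
$T = -2$ ($T = -2 + 0 = -2$)
$h = 0$ ($h = \left(-2\right) 0 = 0$)
$J = 4$ ($J = 4 - 0 \cdot 6 \left(-3 - 1\right) = 4 - 0 \cdot 6 \left(-4\right) = 4 - 0 \left(-24\right) = 4 - 0 = 4 + 0 = 4$)
$\left(11 - -6\right) J = \left(11 - -6\right) 4 = \left(11 + 6\right) 4 = 17 \cdot 4 = 68$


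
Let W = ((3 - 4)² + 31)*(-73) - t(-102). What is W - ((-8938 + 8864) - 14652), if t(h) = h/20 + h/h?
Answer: 123941/10 ≈ 12394.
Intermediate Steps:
t(h) = 1 + h/20 (t(h) = h*(1/20) + 1 = h/20 + 1 = 1 + h/20)
W = -23319/10 (W = ((3 - 4)² + 31)*(-73) - (1 + (1/20)*(-102)) = ((-1)² + 31)*(-73) - (1 - 51/10) = (1 + 31)*(-73) - 1*(-41/10) = 32*(-73) + 41/10 = -2336 + 41/10 = -23319/10 ≈ -2331.9)
W - ((-8938 + 8864) - 14652) = -23319/10 - ((-8938 + 8864) - 14652) = -23319/10 - (-74 - 14652) = -23319/10 - 1*(-14726) = -23319/10 + 14726 = 123941/10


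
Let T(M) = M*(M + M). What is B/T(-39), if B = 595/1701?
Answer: 85/739206 ≈ 0.00011499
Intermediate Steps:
B = 85/243 (B = 595*(1/1701) = 85/243 ≈ 0.34979)
T(M) = 2*M**2 (T(M) = M*(2*M) = 2*M**2)
B/T(-39) = 85/(243*((2*(-39)**2))) = 85/(243*((2*1521))) = (85/243)/3042 = (85/243)*(1/3042) = 85/739206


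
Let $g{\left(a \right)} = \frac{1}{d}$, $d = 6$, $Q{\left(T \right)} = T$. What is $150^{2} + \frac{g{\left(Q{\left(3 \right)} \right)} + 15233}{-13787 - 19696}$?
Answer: $\frac{4520113601}{200898} \approx 22500.0$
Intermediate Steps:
$g{\left(a \right)} = \frac{1}{6}$
$150^{2} + \frac{g{\left(Q{\left(3 \right)} \right)} + 15233}{-13787 - 19696} = 150^{2} + \frac{\frac{1}{6} + 15233}{-13787 - 19696} = 22500 + \frac{91399}{6 \left(-33483\right)} = 22500 + \frac{91399}{6} \left(- \frac{1}{33483}\right) = 22500 - \frac{91399}{200898} = \frac{4520113601}{200898}$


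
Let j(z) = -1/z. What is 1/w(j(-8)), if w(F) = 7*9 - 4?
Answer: 1/59 ≈ 0.016949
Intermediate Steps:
w(F) = 59 (w(F) = 63 - 4 = 59)
1/w(j(-8)) = 1/59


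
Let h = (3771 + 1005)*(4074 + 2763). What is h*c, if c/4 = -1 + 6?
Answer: 653070240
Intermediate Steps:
c = 20 (c = 4*(-1 + 6) = 4*5 = 20)
h = 32653512 (h = 4776*6837 = 32653512)
h*c = 32653512*20 = 653070240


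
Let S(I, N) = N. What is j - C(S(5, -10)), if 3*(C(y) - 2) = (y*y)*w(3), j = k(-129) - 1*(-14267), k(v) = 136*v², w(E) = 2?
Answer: 6832123/3 ≈ 2.2774e+6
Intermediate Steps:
j = 2277443 (j = 136*(-129)² - 1*(-14267) = 136*16641 + 14267 = 2263176 + 14267 = 2277443)
C(y) = 2 + 2*y²/3 (C(y) = 2 + ((y*y)*2)/3 = 2 + (y²*2)/3 = 2 + (2*y²)/3 = 2 + 2*y²/3)
j - C(S(5, -10)) = 2277443 - (2 + (⅔)*(-10)²) = 2277443 - (2 + (⅔)*100) = 2277443 - (2 + 200/3) = 2277443 - 1*206/3 = 2277443 - 206/3 = 6832123/3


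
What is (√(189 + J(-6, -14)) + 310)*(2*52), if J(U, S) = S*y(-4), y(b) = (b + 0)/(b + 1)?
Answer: 32240 + 104*√1533/3 ≈ 33597.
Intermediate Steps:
y(b) = b/(1 + b)
J(U, S) = 4*S/3 (J(U, S) = S*(-4/(1 - 4)) = S*(-4/(-3)) = S*(-4*(-⅓)) = S*(4/3) = 4*S/3)
(√(189 + J(-6, -14)) + 310)*(2*52) = (√(189 + (4/3)*(-14)) + 310)*(2*52) = (√(189 - 56/3) + 310)*104 = (√(511/3) + 310)*104 = (√1533/3 + 310)*104 = (310 + √1533/3)*104 = 32240 + 104*√1533/3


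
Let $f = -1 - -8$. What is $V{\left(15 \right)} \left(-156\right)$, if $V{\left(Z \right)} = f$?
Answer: $-1092$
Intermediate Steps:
$f = 7$ ($f = -1 + 8 = 7$)
$V{\left(Z \right)} = 7$
$V{\left(15 \right)} \left(-156\right) = 7 \left(-156\right) = -1092$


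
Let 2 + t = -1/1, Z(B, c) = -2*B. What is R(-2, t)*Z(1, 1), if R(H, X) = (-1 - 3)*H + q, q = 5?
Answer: -26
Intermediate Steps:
t = -3 (t = -2 - 1/1 = -2 - 1*1 = -2 - 1 = -3)
R(H, X) = 5 - 4*H (R(H, X) = (-1 - 3)*H + 5 = -4*H + 5 = 5 - 4*H)
R(-2, t)*Z(1, 1) = (5 - 4*(-2))*(-2*1) = (5 + 8)*(-2) = 13*(-2) = -26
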